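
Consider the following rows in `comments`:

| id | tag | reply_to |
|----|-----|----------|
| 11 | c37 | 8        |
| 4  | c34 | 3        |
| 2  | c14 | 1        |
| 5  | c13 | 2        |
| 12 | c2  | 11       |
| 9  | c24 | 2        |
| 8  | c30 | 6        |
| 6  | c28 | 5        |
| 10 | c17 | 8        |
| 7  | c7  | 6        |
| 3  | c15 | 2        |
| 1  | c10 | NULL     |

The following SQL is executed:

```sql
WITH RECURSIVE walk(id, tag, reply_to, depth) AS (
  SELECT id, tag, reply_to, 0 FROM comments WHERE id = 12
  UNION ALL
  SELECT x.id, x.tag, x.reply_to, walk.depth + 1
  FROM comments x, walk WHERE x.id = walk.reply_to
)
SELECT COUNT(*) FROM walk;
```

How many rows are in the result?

7

Base: id=12 (c2), reply_to=11, depth 0.
Iteration 1: join on id=11 -> c37 (id 11, reply_to=8, depth 1).
Iteration 2: join on id=8 -> c30 (id 8, reply_to=6, depth 2).
Iteration 3: join on id=6 -> c28 (id 6, reply_to=5, depth 3).
Iteration 4: join on id=5 -> c13 (id 5, reply_to=2, depth 4).
Iteration 5: join on id=2 -> c14 (id 2, reply_to=1, depth 5).
Iteration 6: join on id=1 -> c10 (id 1, reply_to=NULL, depth 6).
Iteration 7: reply_to is NULL; no match; recursion stops.
Total rows emitted: 7.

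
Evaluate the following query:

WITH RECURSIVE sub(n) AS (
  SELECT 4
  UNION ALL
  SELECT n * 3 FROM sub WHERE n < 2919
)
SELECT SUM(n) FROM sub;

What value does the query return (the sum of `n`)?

13120

Base: n=4.
Iteration 1: 4 < 2919 holds -> n = 4 * 3 = 12.
Iteration 2: 12 < 2919 holds -> n = 12 * 3 = 36.
Iteration 3: 36 < 2919 holds -> n = 36 * 3 = 108.
Iteration 4: 108 < 2919 holds -> n = 108 * 3 = 324.
Iteration 5: 324 < 2919 holds -> n = 324 * 3 = 972.
Iteration 6: 972 < 2919 holds -> n = 972 * 3 = 2916.
Iteration 7: 2916 < 2919 holds -> n = 2916 * 3 = 8748.
Iteration 8: 8748 < 2919 fails; recursion stops.
SUM(n) = 4 + 12 + 36 + 108 + 324 + 972 + 2916 + 8748 = 13120.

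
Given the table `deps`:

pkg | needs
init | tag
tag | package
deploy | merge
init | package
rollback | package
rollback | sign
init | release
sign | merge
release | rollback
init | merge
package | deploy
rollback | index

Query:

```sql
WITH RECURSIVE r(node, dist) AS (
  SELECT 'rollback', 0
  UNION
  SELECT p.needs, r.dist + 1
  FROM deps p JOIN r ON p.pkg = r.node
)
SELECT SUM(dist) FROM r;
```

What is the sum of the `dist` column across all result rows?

10

Base: (rollback, dist=0).
Iteration 1: edges from {rollback} -> (index, dist=1), (package, dist=1), (sign, dist=1).
Iteration 2: edges from {index,package,sign} -> (deploy, dist=2), (merge, dist=2).
Iteration 3: edges from {deploy,merge} -> (merge, dist=3).
Iteration 4: no outgoing edges from {merge}; recursion stops.
SUM(dist) = 0 + 1 + 1 + 1 + 2 + 2 + 3 = 10.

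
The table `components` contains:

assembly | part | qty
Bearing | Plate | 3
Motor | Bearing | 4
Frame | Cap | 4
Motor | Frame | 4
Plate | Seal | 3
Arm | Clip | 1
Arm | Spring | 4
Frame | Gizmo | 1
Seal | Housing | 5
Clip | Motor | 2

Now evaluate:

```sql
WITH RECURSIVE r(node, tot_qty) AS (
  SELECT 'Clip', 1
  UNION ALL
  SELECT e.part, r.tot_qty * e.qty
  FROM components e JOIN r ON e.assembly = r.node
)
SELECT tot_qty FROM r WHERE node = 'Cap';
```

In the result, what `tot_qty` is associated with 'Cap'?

Base: (Clip, tot_qty=1).
Iteration 1: components of {Clip} -> Motor = 1*2 = 2.
Iteration 2: components of {Motor} -> Bearing = 2*4 = 8, Frame = 2*4 = 8.
Iteration 3: components of {Bearing,Frame} -> Cap = 8*4 = 32, Gizmo = 8*1 = 8, Plate = 8*3 = 24.
Iteration 4: components of {Cap,Gizmo,Plate} -> Seal = 24*3 = 72.
Iteration 5: components of {Seal} -> Housing = 72*5 = 360.
Iteration 6: no further components; recursion stops.

32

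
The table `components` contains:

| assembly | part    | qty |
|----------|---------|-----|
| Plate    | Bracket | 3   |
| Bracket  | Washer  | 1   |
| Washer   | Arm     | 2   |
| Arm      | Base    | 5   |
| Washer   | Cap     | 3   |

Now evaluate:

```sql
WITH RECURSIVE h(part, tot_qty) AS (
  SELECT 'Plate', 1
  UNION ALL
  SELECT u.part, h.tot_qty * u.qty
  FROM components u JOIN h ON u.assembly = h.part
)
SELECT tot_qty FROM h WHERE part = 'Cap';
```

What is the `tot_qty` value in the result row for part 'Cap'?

Base: (Plate, tot_qty=1).
Iteration 1: components of {Plate} -> Bracket = 1*3 = 3.
Iteration 2: components of {Bracket} -> Washer = 3*1 = 3.
Iteration 3: components of {Washer} -> Arm = 3*2 = 6, Cap = 3*3 = 9.
Iteration 4: components of {Arm,Cap} -> Base = 6*5 = 30.
Iteration 5: no further components; recursion stops.

9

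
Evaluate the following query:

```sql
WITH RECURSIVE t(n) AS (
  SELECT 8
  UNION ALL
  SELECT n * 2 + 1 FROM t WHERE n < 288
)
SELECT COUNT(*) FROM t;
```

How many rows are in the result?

7

Base: n=8.
Iteration 1: 8 < 288 holds -> n = 8 * 2 + 1 = 17.
Iteration 2: 17 < 288 holds -> n = 17 * 2 + 1 = 35.
Iteration 3: 35 < 288 holds -> n = 35 * 2 + 1 = 71.
Iteration 4: 71 < 288 holds -> n = 71 * 2 + 1 = 143.
Iteration 5: 143 < 288 holds -> n = 143 * 2 + 1 = 287.
Iteration 6: 287 < 288 holds -> n = 287 * 2 + 1 = 575.
Iteration 7: 575 < 288 fails; recursion stops.
Total rows emitted: 7.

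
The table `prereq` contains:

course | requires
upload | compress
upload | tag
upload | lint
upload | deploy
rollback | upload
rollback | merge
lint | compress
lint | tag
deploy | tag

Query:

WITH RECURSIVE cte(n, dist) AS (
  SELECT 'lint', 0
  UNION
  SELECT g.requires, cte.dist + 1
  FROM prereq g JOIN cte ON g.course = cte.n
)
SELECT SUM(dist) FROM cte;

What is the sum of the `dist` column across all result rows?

2

Base: (lint, dist=0).
Iteration 1: edges from {lint} -> (compress, dist=1), (tag, dist=1).
Iteration 2: no outgoing edges from {compress,tag}; recursion stops.
SUM(dist) = 0 + 1 + 1 = 2.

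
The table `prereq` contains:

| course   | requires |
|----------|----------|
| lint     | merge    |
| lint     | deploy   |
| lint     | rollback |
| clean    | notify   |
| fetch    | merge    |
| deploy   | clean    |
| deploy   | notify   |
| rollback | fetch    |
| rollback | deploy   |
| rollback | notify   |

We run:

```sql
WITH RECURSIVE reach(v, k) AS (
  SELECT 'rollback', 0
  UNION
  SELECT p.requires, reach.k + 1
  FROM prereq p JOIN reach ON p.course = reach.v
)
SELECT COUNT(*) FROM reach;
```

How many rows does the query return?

8

Base: (rollback, k=0).
Iteration 1: edges from {rollback} -> (deploy, k=1), (fetch, k=1), (notify, k=1).
Iteration 2: edges from {deploy,fetch,notify} -> (clean, k=2), (merge, k=2), (notify, k=2).
Iteration 3: edges from {clean,merge,notify} -> (notify, k=3).
Iteration 4: no outgoing edges from {notify}; recursion stops.
Total rows emitted: 8.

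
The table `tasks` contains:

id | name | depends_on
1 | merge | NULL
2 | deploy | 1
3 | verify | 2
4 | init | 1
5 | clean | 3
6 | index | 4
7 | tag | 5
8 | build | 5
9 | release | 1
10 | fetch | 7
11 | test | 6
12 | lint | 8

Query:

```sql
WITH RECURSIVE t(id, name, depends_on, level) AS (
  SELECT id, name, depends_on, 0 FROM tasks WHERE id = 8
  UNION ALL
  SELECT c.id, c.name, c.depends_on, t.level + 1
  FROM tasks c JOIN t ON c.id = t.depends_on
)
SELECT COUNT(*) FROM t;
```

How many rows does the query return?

5

Base: id=8 (build), depends_on=5, level 0.
Iteration 1: join on id=5 -> clean (id 5, depends_on=3, level 1).
Iteration 2: join on id=3 -> verify (id 3, depends_on=2, level 2).
Iteration 3: join on id=2 -> deploy (id 2, depends_on=1, level 3).
Iteration 4: join on id=1 -> merge (id 1, depends_on=NULL, level 4).
Iteration 5: depends_on is NULL; no match; recursion stops.
Total rows emitted: 5.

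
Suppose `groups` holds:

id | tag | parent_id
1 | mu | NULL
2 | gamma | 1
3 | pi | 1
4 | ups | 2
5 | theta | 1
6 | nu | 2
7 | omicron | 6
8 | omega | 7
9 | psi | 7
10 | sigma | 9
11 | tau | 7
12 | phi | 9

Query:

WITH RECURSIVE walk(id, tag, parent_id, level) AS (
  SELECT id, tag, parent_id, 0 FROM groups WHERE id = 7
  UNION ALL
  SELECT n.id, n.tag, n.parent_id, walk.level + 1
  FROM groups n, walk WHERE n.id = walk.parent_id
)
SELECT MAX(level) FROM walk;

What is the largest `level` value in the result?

3

Base: id=7 (omicron), parent_id=6, level 0.
Iteration 1: join on id=6 -> nu (id 6, parent_id=2, level 1).
Iteration 2: join on id=2 -> gamma (id 2, parent_id=1, level 2).
Iteration 3: join on id=1 -> mu (id 1, parent_id=NULL, level 3).
Iteration 4: parent_id is NULL; no match; recursion stops.
level values: 0, 1, 2, 3; the maximum is 3.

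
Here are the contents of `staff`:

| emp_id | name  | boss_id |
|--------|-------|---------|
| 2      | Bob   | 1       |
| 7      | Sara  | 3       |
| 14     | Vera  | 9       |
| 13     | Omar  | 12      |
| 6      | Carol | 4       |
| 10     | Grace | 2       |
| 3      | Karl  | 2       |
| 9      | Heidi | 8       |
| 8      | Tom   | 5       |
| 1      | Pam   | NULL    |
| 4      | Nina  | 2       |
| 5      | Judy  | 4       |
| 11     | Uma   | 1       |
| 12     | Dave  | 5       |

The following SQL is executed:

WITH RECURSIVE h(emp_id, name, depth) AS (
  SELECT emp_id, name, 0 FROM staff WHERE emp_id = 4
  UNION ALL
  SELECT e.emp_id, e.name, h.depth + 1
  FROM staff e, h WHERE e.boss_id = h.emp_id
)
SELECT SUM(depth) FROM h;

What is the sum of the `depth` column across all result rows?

Base: emp_id=4 (Nina) at depth 0.
Iteration 1: rows with boss_id in {4} -> Judy (id 5, depth 1), Carol (id 6, depth 1).
Iteration 2: rows with boss_id in {5,6} -> Tom (id 8, depth 2), Dave (id 12, depth 2).
Iteration 3: rows with boss_id in {8,12} -> Heidi (id 9, depth 3), Omar (id 13, depth 3).
Iteration 4: rows with boss_id in {9,13} -> Vera (id 14, depth 4).
Iteration 5: no rows with boss_id in {14}; recursion stops.
SUM(depth) = 0 + 1 + 1 + 2 + 2 + 3 + 3 + 4 = 16.

16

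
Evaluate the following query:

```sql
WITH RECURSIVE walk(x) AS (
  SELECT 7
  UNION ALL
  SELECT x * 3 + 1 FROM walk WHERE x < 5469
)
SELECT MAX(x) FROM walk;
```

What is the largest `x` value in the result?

Base: x=7.
Iteration 1: 7 < 5469 holds -> x = 7 * 3 + 1 = 22.
Iteration 2: 22 < 5469 holds -> x = 22 * 3 + 1 = 67.
Iteration 3: 67 < 5469 holds -> x = 67 * 3 + 1 = 202.
Iteration 4: 202 < 5469 holds -> x = 202 * 3 + 1 = 607.
Iteration 5: 607 < 5469 holds -> x = 607 * 3 + 1 = 1822.
Iteration 6: 1822 < 5469 holds -> x = 1822 * 3 + 1 = 5467.
Iteration 7: 5467 < 5469 holds -> x = 5467 * 3 + 1 = 16402.
Iteration 8: 16402 < 5469 fails; recursion stops.
x values: 7, 22, 67, 202, 607, 1822, 5467, 16402; the maximum is 16402.

16402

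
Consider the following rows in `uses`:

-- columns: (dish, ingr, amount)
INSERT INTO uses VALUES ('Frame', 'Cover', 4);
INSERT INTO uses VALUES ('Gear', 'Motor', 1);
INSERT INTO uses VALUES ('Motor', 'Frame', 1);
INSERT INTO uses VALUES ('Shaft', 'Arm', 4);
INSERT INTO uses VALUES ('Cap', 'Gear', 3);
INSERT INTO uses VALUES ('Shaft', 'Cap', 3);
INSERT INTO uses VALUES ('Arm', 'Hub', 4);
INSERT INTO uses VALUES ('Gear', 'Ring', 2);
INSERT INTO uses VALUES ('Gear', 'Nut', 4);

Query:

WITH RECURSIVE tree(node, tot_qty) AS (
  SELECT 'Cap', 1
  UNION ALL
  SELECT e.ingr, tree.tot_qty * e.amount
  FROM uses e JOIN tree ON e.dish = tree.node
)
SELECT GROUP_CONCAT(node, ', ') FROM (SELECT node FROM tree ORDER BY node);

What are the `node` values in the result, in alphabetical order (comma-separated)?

Base: (Cap, tot_qty=1).
Iteration 1: components of {Cap} -> Gear = 1*3 = 3.
Iteration 2: components of {Gear} -> Motor = 3*1 = 3, Nut = 3*4 = 12, Ring = 3*2 = 6.
Iteration 3: components of {Motor,Nut,Ring} -> Frame = 3*1 = 3.
Iteration 4: components of {Frame} -> Cover = 3*4 = 12.
Iteration 5: no further components; recursion stops.

Cap, Cover, Frame, Gear, Motor, Nut, Ring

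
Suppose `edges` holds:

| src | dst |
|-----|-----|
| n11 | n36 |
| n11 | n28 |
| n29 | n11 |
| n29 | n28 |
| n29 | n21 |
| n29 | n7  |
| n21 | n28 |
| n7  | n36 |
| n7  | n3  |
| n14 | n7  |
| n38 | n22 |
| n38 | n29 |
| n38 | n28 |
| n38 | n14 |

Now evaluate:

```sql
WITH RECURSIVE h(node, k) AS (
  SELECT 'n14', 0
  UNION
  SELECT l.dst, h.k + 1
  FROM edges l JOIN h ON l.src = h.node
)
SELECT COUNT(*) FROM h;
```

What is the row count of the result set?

4

Base: (n14, k=0).
Iteration 1: edges from {n14} -> (n7, k=1).
Iteration 2: edges from {n7} -> (n3, k=2), (n36, k=2).
Iteration 3: no outgoing edges from {n3,n36}; recursion stops.
Total rows emitted: 4.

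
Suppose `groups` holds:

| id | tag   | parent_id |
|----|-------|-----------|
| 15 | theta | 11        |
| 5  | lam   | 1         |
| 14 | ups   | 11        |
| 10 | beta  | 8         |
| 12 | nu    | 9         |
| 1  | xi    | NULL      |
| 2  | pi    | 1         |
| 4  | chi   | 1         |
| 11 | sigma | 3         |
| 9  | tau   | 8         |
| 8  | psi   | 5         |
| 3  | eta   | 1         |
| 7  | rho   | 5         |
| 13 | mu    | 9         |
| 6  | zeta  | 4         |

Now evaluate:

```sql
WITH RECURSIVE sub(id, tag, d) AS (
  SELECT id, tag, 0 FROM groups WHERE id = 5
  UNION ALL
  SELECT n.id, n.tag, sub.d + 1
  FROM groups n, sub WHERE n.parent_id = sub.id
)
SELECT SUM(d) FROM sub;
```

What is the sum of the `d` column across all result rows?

Base: id=5 (lam) at d 0.
Iteration 1: rows with parent_id in {5} -> rho (id 7, d 1), psi (id 8, d 1).
Iteration 2: rows with parent_id in {7,8} -> tau (id 9, d 2), beta (id 10, d 2).
Iteration 3: rows with parent_id in {9,10} -> nu (id 12, d 3), mu (id 13, d 3).
Iteration 4: no rows with parent_id in {12,13}; recursion stops.
SUM(d) = 0 + 1 + 1 + 2 + 2 + 3 + 3 = 12.

12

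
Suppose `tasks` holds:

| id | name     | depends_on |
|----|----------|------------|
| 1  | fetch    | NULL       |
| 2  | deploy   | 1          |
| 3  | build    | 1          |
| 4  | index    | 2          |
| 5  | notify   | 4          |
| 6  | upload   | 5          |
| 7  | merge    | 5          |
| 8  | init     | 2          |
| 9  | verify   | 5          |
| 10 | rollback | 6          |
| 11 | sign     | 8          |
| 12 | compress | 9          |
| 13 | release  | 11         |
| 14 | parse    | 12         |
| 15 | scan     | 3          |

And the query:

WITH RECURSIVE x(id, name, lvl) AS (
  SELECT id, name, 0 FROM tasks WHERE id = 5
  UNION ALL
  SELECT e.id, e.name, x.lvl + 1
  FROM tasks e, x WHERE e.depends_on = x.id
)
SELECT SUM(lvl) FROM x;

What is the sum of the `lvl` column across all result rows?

10

Base: id=5 (notify) at lvl 0.
Iteration 1: rows with depends_on in {5} -> upload (id 6, lvl 1), merge (id 7, lvl 1), verify (id 9, lvl 1).
Iteration 2: rows with depends_on in {6,7,9} -> rollback (id 10, lvl 2), compress (id 12, lvl 2).
Iteration 3: rows with depends_on in {10,12} -> parse (id 14, lvl 3).
Iteration 4: no rows with depends_on in {14}; recursion stops.
SUM(lvl) = 0 + 1 + 1 + 1 + 2 + 2 + 3 = 10.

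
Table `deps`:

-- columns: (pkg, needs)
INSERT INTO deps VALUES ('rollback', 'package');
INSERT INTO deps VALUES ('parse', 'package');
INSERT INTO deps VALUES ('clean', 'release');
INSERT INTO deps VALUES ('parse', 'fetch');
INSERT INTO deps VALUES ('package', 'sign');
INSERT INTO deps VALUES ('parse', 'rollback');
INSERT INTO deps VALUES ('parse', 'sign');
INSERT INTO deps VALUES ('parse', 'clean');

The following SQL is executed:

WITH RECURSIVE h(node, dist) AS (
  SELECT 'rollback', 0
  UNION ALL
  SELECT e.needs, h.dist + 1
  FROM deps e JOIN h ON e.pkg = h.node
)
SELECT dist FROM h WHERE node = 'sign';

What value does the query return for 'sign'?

2

Base: (rollback, dist=0).
Iteration 1: edges from {rollback} -> (package, dist=1).
Iteration 2: edges from {package} -> (sign, dist=2).
Iteration 3: no outgoing edges from {sign}; recursion stops.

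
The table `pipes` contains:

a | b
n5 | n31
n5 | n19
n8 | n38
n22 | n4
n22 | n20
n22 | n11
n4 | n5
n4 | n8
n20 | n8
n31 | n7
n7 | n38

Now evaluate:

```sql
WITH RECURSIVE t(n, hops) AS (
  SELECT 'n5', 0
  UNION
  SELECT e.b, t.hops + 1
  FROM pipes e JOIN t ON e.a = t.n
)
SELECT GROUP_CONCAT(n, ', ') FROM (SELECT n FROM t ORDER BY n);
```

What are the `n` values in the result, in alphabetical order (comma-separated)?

n19, n31, n38, n5, n7

Base: (n5, hops=0).
Iteration 1: edges from {n5} -> (n19, hops=1), (n31, hops=1).
Iteration 2: edges from {n19,n31} -> (n7, hops=2).
Iteration 3: edges from {n7} -> (n38, hops=3).
Iteration 4: no outgoing edges from {n38}; recursion stops.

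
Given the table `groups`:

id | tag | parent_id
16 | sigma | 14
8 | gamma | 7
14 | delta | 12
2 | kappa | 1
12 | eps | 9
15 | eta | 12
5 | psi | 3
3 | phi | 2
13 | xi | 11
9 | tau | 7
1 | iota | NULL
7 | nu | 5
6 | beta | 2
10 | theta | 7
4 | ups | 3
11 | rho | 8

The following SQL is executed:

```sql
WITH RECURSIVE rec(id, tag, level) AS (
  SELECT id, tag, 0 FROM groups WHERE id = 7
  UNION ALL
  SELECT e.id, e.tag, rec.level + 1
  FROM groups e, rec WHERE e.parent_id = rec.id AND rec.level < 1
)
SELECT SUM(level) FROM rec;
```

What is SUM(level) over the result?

Base: id=7 (nu) at level 0.
Iteration 1: rows with parent_id in {7} -> gamma (id 8, level 1), tau (id 9, level 1), theta (id 10, level 1).
Iteration 2: level < 1 fails for all current rows; recursion stops.
SUM(level) = 0 + 1 + 1 + 1 = 3.

3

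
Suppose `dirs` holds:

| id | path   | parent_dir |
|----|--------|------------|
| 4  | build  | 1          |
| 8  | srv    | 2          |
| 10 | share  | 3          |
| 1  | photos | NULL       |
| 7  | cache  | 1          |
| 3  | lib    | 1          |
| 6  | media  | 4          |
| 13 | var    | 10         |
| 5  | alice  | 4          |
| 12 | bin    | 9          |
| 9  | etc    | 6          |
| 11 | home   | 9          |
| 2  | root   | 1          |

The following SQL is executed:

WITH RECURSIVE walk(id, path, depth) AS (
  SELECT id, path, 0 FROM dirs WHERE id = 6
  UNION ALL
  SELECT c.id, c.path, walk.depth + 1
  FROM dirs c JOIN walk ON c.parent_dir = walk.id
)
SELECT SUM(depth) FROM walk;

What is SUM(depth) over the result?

5

Base: id=6 (media) at depth 0.
Iteration 1: rows with parent_dir in {6} -> etc (id 9, depth 1).
Iteration 2: rows with parent_dir in {9} -> home (id 11, depth 2), bin (id 12, depth 2).
Iteration 3: no rows with parent_dir in {11,12}; recursion stops.
SUM(depth) = 0 + 1 + 2 + 2 = 5.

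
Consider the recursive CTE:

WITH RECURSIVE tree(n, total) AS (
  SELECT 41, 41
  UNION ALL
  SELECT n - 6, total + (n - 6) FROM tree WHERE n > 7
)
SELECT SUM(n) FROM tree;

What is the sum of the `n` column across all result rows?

161

Base: n=41, total=41.
Iteration 1: 41 > 7 holds -> n = 41 - 6 = 35, total = 41 + 35 = 76.
Iteration 2: 35 > 7 holds -> n = 35 - 6 = 29, total = 76 + 29 = 105.
Iteration 3: 29 > 7 holds -> n = 29 - 6 = 23, total = 105 + 23 = 128.
Iteration 4: 23 > 7 holds -> n = 23 - 6 = 17, total = 128 + 17 = 145.
Iteration 5: 17 > 7 holds -> n = 17 - 6 = 11, total = 145 + 11 = 156.
Iteration 6: 11 > 7 holds -> n = 11 - 6 = 5, total = 156 + 5 = 161.
Iteration 7: 5 > 7 fails; recursion stops.
SUM(n) = 41 + 35 + 29 + 23 + 17 + 11 + 5 = 161.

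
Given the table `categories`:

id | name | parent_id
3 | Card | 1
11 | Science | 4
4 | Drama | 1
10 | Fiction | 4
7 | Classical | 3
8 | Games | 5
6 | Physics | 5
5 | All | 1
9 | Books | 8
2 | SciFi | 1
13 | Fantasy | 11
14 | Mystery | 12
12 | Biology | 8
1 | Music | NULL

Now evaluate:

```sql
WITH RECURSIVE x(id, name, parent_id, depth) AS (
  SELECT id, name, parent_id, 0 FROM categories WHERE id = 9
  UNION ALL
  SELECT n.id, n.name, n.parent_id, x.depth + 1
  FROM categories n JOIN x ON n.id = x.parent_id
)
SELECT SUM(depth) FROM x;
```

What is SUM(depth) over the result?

Base: id=9 (Books), parent_id=8, depth 0.
Iteration 1: join on id=8 -> Games (id 8, parent_id=5, depth 1).
Iteration 2: join on id=5 -> All (id 5, parent_id=1, depth 2).
Iteration 3: join on id=1 -> Music (id 1, parent_id=NULL, depth 3).
Iteration 4: parent_id is NULL; no match; recursion stops.
SUM(depth) = 0 + 1 + 2 + 3 = 6.

6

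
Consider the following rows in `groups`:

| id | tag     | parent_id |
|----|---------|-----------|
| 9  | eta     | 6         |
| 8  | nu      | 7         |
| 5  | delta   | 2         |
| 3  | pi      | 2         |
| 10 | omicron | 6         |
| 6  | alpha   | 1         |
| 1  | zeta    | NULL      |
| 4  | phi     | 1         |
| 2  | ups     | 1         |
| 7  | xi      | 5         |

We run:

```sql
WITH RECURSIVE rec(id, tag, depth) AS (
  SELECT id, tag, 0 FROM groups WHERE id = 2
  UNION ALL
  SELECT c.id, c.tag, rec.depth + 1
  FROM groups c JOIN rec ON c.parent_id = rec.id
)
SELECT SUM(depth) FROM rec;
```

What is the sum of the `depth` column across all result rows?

7

Base: id=2 (ups) at depth 0.
Iteration 1: rows with parent_id in {2} -> pi (id 3, depth 1), delta (id 5, depth 1).
Iteration 2: rows with parent_id in {3,5} -> xi (id 7, depth 2).
Iteration 3: rows with parent_id in {7} -> nu (id 8, depth 3).
Iteration 4: no rows with parent_id in {8}; recursion stops.
SUM(depth) = 0 + 1 + 1 + 2 + 3 = 7.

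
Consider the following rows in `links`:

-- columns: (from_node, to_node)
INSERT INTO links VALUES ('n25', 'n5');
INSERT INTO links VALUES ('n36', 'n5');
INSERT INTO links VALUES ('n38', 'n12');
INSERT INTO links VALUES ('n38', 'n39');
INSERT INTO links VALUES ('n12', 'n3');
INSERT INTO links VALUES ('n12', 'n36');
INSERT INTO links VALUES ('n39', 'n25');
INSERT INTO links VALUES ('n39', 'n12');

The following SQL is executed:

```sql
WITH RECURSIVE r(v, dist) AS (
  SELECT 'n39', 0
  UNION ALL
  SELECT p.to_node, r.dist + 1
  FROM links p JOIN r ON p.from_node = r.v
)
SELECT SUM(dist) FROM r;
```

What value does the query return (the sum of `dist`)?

Base: (n39, dist=0).
Iteration 1: edges from {n39} -> (n12, dist=1), (n25, dist=1).
Iteration 2: edges from {n12,n25} -> (n3, dist=2), (n36, dist=2), (n5, dist=2).
Iteration 3: edges from {n3,n36,n5} -> (n5, dist=3).
Iteration 4: no outgoing edges from {n5}; recursion stops.
SUM(dist) = 0 + 1 + 1 + 2 + 2 + 2 + 3 = 11.

11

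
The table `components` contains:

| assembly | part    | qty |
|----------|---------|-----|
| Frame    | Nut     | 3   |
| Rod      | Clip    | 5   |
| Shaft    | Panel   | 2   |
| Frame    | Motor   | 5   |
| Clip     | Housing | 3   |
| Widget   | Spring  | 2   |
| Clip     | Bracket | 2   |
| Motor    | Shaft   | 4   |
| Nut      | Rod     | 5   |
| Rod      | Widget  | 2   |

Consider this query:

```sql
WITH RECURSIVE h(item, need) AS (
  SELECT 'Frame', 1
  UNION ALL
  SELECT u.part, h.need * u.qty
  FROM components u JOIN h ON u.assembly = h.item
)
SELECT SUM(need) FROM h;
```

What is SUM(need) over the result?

Base: (Frame, need=1).
Iteration 1: components of {Frame} -> Motor = 1*5 = 5, Nut = 1*3 = 3.
Iteration 2: components of {Motor,Nut} -> Rod = 3*5 = 15, Shaft = 5*4 = 20.
Iteration 3: components of {Rod,Shaft} -> Clip = 15*5 = 75, Panel = 20*2 = 40, Widget = 15*2 = 30.
Iteration 4: components of {Clip,Panel,Widget} -> Bracket = 75*2 = 150, Housing = 75*3 = 225, Spring = 30*2 = 60.
Iteration 5: no further components; recursion stops.
SUM(need) = 1 + 3 + 5 + 15 + 20 + 30 + 75 + 40 + 60 + 225 + 150 = 624.

624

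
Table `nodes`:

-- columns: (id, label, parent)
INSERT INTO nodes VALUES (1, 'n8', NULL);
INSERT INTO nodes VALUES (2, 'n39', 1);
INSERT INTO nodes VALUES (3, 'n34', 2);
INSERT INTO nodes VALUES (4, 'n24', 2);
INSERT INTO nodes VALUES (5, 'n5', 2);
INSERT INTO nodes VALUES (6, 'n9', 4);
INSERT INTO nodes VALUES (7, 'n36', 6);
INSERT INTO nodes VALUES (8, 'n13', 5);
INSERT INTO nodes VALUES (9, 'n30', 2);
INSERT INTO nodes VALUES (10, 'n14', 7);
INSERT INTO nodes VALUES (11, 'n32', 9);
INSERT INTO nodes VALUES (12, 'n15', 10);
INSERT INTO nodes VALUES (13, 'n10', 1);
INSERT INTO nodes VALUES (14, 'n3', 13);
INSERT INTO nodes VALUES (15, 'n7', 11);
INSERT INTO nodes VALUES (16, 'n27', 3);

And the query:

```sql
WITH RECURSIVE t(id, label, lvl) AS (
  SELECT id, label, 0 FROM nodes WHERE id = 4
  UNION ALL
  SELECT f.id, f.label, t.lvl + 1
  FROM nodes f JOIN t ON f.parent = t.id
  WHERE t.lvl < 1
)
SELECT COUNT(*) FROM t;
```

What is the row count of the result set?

2

Base: id=4 (n24) at lvl 0.
Iteration 1: rows with parent in {4} -> n9 (id 6, lvl 1).
Iteration 2: lvl < 1 fails for all current rows; recursion stops.
Total rows emitted: 2.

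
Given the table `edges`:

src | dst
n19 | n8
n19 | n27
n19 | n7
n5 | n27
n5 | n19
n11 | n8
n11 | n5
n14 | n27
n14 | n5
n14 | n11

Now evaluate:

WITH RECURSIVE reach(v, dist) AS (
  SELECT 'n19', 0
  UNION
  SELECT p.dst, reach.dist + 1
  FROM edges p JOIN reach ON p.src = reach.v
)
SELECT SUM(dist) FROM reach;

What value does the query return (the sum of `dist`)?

3

Base: (n19, dist=0).
Iteration 1: edges from {n19} -> (n27, dist=1), (n7, dist=1), (n8, dist=1).
Iteration 2: no outgoing edges from {n27,n7,n8}; recursion stops.
SUM(dist) = 0 + 1 + 1 + 1 = 3.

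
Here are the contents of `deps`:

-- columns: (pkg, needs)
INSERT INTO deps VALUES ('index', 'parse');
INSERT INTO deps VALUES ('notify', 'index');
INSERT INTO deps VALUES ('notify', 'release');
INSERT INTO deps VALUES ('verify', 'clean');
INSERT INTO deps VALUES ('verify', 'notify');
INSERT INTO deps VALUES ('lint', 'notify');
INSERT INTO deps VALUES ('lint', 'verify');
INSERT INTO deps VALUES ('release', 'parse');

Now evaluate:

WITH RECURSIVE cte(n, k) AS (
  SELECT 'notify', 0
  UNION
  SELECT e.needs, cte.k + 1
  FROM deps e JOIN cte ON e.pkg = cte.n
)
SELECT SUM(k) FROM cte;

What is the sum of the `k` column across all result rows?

Base: (notify, k=0).
Iteration 1: edges from {notify} -> (index, k=1), (release, k=1).
Iteration 2: edges from {index,release} -> (parse, k=2). [UNION drops 1 duplicate row(s)]
Iteration 3: no outgoing edges from {parse}; recursion stops.
SUM(k) = 0 + 1 + 1 + 2 = 4.

4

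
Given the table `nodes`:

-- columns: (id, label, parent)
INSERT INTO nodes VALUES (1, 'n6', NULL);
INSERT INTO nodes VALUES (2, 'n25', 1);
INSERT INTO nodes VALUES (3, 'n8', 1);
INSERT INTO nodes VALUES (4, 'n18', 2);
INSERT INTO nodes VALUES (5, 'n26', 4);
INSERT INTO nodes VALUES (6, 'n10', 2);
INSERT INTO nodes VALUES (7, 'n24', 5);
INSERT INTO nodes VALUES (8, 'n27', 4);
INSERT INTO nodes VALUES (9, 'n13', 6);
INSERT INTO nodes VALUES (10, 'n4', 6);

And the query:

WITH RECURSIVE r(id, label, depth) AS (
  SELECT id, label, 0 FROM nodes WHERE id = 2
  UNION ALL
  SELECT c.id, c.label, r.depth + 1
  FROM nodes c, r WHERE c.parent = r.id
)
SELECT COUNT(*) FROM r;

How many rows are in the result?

8

Base: id=2 (n25) at depth 0.
Iteration 1: rows with parent in {2} -> n18 (id 4, depth 1), n10 (id 6, depth 1).
Iteration 2: rows with parent in {4,6} -> n26 (id 5, depth 2), n27 (id 8, depth 2), n13 (id 9, depth 2), n4 (id 10, depth 2).
Iteration 3: rows with parent in {5,8,9,10} -> n24 (id 7, depth 3).
Iteration 4: no rows with parent in {7}; recursion stops.
Total rows emitted: 8.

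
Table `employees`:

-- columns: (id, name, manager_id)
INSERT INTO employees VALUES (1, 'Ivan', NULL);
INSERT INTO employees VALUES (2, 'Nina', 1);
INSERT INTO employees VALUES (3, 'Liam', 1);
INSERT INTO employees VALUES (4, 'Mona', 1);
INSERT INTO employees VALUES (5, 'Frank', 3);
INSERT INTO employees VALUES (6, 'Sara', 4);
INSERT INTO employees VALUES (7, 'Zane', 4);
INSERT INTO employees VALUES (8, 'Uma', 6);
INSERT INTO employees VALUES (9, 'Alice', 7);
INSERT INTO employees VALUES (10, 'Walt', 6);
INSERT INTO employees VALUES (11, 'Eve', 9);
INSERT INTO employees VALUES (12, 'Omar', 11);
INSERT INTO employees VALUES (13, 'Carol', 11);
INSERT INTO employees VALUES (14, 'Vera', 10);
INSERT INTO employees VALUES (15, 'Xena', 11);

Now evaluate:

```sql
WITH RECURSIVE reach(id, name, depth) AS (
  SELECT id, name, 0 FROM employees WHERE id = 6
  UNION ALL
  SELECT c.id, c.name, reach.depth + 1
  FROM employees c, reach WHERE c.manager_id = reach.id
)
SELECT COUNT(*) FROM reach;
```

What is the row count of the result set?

4

Base: id=6 (Sara) at depth 0.
Iteration 1: rows with manager_id in {6} -> Uma (id 8, depth 1), Walt (id 10, depth 1).
Iteration 2: rows with manager_id in {8,10} -> Vera (id 14, depth 2).
Iteration 3: no rows with manager_id in {14}; recursion stops.
Total rows emitted: 4.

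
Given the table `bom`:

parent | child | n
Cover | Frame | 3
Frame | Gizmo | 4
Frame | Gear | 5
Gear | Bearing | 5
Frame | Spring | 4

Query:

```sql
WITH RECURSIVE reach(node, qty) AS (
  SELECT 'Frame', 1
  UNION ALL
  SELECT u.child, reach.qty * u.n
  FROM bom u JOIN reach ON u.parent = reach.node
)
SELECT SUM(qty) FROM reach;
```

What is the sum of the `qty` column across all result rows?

39

Base: (Frame, qty=1).
Iteration 1: components of {Frame} -> Gear = 1*5 = 5, Gizmo = 1*4 = 4, Spring = 1*4 = 4.
Iteration 2: components of {Gear,Gizmo,Spring} -> Bearing = 5*5 = 25.
Iteration 3: no further components; recursion stops.
SUM(qty) = 1 + 4 + 5 + 4 + 25 = 39.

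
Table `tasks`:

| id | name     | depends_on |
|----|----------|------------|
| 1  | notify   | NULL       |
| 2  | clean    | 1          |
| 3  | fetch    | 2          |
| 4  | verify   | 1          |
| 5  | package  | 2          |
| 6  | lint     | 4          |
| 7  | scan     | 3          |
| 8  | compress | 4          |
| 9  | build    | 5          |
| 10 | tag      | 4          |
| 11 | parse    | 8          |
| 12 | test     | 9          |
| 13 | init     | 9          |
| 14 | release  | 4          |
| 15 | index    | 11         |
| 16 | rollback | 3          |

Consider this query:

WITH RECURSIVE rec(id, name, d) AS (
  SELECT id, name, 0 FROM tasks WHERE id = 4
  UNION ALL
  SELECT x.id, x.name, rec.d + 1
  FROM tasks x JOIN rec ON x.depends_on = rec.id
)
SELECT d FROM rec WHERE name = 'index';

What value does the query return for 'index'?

Base: id=4 (verify) at d 0.
Iteration 1: rows with depends_on in {4} -> lint (id 6, d 1), compress (id 8, d 1), tag (id 10, d 1), release (id 14, d 1).
Iteration 2: rows with depends_on in {6,8,10,14} -> parse (id 11, d 2).
Iteration 3: rows with depends_on in {11} -> index (id 15, d 3).
Iteration 4: no rows with depends_on in {15}; recursion stops.

3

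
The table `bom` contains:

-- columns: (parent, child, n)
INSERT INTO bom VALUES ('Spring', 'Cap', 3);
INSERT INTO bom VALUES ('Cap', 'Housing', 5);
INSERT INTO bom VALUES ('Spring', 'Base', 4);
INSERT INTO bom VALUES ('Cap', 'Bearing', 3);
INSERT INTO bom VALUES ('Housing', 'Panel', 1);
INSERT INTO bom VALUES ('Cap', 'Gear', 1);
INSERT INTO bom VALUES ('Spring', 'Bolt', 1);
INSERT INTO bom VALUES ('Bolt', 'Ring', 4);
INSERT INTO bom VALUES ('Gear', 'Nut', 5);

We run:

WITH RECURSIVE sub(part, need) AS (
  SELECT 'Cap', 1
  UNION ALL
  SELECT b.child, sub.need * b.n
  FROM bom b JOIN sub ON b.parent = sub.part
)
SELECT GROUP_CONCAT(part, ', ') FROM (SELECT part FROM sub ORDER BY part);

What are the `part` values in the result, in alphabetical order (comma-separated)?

Base: (Cap, need=1).
Iteration 1: components of {Cap} -> Bearing = 1*3 = 3, Gear = 1*1 = 1, Housing = 1*5 = 5.
Iteration 2: components of {Bearing,Gear,Housing} -> Nut = 1*5 = 5, Panel = 5*1 = 5.
Iteration 3: no further components; recursion stops.

Bearing, Cap, Gear, Housing, Nut, Panel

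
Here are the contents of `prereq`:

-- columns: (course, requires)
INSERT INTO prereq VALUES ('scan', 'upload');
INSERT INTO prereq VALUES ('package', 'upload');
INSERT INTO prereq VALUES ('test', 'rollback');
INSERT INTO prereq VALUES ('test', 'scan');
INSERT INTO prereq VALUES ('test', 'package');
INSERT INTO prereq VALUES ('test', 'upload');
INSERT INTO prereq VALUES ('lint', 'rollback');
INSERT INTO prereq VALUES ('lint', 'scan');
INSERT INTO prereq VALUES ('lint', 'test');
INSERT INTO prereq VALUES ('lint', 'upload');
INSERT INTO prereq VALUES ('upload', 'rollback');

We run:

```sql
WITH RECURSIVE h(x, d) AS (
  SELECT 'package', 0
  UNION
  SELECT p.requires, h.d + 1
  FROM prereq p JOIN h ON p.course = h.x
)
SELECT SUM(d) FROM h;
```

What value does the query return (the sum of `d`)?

Base: (package, d=0).
Iteration 1: edges from {package} -> (upload, d=1).
Iteration 2: edges from {upload} -> (rollback, d=2).
Iteration 3: no outgoing edges from {rollback}; recursion stops.
SUM(d) = 0 + 1 + 2 = 3.

3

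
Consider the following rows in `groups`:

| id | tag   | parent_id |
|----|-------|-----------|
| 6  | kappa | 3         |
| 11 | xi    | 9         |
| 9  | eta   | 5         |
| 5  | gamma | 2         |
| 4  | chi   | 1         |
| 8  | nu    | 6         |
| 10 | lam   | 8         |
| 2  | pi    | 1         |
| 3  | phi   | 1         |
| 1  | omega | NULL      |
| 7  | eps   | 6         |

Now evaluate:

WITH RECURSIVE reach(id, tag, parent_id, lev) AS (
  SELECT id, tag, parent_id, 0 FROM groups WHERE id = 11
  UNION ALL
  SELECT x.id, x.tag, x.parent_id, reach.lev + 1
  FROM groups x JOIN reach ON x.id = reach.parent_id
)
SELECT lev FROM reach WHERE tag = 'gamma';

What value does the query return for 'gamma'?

2

Base: id=11 (xi), parent_id=9, lev 0.
Iteration 1: join on id=9 -> eta (id 9, parent_id=5, lev 1).
Iteration 2: join on id=5 -> gamma (id 5, parent_id=2, lev 2).
Iteration 3: join on id=2 -> pi (id 2, parent_id=1, lev 3).
Iteration 4: join on id=1 -> omega (id 1, parent_id=NULL, lev 4).
Iteration 5: parent_id is NULL; no match; recursion stops.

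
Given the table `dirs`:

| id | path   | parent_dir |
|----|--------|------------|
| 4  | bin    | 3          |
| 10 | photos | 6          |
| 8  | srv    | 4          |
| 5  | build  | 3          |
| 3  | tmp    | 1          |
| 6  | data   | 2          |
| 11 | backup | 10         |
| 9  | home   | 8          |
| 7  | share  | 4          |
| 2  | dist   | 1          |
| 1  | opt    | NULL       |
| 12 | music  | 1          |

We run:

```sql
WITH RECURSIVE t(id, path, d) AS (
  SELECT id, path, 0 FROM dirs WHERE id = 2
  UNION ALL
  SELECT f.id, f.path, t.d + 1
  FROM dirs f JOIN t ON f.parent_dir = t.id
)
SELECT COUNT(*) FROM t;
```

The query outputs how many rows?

4

Base: id=2 (dist) at d 0.
Iteration 1: rows with parent_dir in {2} -> data (id 6, d 1).
Iteration 2: rows with parent_dir in {6} -> photos (id 10, d 2).
Iteration 3: rows with parent_dir in {10} -> backup (id 11, d 3).
Iteration 4: no rows with parent_dir in {11}; recursion stops.
Total rows emitted: 4.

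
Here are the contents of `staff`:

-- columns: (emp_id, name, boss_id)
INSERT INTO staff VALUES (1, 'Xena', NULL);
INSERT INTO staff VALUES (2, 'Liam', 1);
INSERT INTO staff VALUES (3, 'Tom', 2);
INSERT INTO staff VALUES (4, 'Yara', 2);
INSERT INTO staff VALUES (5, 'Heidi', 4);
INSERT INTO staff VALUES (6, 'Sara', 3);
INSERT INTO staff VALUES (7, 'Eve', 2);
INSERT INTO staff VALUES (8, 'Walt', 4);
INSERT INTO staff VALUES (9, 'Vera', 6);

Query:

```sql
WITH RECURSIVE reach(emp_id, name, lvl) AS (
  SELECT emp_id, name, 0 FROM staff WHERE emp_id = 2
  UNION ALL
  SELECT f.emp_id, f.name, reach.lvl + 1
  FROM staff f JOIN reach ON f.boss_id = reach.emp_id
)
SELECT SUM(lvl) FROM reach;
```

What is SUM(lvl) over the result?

12

Base: emp_id=2 (Liam) at lvl 0.
Iteration 1: rows with boss_id in {2} -> Tom (id 3, lvl 1), Yara (id 4, lvl 1), Eve (id 7, lvl 1).
Iteration 2: rows with boss_id in {3,4,7} -> Heidi (id 5, lvl 2), Sara (id 6, lvl 2), Walt (id 8, lvl 2).
Iteration 3: rows with boss_id in {5,6,8} -> Vera (id 9, lvl 3).
Iteration 4: no rows with boss_id in {9}; recursion stops.
SUM(lvl) = 0 + 1 + 1 + 1 + 2 + 2 + 2 + 3 = 12.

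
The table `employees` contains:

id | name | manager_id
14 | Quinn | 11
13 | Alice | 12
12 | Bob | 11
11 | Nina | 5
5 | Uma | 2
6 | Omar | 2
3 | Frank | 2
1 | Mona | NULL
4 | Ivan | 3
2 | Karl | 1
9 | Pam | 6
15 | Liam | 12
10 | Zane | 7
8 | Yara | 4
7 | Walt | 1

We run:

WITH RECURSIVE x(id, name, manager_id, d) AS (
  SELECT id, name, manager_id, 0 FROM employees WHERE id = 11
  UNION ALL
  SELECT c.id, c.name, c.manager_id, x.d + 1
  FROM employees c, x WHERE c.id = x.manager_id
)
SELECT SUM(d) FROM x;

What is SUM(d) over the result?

Base: id=11 (Nina), manager_id=5, d 0.
Iteration 1: join on id=5 -> Uma (id 5, manager_id=2, d 1).
Iteration 2: join on id=2 -> Karl (id 2, manager_id=1, d 2).
Iteration 3: join on id=1 -> Mona (id 1, manager_id=NULL, d 3).
Iteration 4: manager_id is NULL; no match; recursion stops.
SUM(d) = 0 + 1 + 2 + 3 = 6.

6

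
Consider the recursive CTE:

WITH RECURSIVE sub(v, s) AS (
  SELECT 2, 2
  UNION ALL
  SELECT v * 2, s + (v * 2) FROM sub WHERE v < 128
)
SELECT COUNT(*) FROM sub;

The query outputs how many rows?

Base: v=2, s=2.
Iteration 1: 2 < 128 holds -> v = 2 * 2 = 4, s = 2 + 4 = 6.
Iteration 2: 4 < 128 holds -> v = 4 * 2 = 8, s = 6 + 8 = 14.
Iteration 3: 8 < 128 holds -> v = 8 * 2 = 16, s = 14 + 16 = 30.
Iteration 4: 16 < 128 holds -> v = 16 * 2 = 32, s = 30 + 32 = 62.
Iteration 5: 32 < 128 holds -> v = 32 * 2 = 64, s = 62 + 64 = 126.
Iteration 6: 64 < 128 holds -> v = 64 * 2 = 128, s = 126 + 128 = 254.
Iteration 7: 128 < 128 fails; recursion stops.
Total rows emitted: 7.

7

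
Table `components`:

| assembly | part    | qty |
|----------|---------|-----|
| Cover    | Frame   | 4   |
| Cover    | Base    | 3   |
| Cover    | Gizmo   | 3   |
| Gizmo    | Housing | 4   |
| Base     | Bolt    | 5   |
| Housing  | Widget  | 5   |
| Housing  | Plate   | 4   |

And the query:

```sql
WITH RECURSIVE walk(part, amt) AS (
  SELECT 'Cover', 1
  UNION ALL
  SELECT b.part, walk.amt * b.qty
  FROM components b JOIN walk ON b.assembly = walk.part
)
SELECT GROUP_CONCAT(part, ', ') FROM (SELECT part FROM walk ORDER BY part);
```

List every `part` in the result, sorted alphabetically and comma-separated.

Base, Bolt, Cover, Frame, Gizmo, Housing, Plate, Widget

Base: (Cover, amt=1).
Iteration 1: components of {Cover} -> Base = 1*3 = 3, Frame = 1*4 = 4, Gizmo = 1*3 = 3.
Iteration 2: components of {Base,Frame,Gizmo} -> Bolt = 3*5 = 15, Housing = 3*4 = 12.
Iteration 3: components of {Bolt,Housing} -> Plate = 12*4 = 48, Widget = 12*5 = 60.
Iteration 4: no further components; recursion stops.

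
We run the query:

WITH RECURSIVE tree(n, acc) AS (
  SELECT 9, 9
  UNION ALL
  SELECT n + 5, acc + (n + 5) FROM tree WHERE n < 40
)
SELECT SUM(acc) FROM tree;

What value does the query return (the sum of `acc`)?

Base: n=9, acc=9.
Iteration 1: 9 < 40 holds -> n = 9 + 5 = 14, acc = 9 + 14 = 23.
Iteration 2: 14 < 40 holds -> n = 14 + 5 = 19, acc = 23 + 19 = 42.
Iteration 3: 19 < 40 holds -> n = 19 + 5 = 24, acc = 42 + 24 = 66.
Iteration 4: 24 < 40 holds -> n = 24 + 5 = 29, acc = 66 + 29 = 95.
Iteration 5: 29 < 40 holds -> n = 29 + 5 = 34, acc = 95 + 34 = 129.
Iteration 6: 34 < 40 holds -> n = 34 + 5 = 39, acc = 129 + 39 = 168.
Iteration 7: 39 < 40 holds -> n = 39 + 5 = 44, acc = 168 + 44 = 212.
Iteration 8: 44 < 40 fails; recursion stops.
SUM(acc) = 9 + 23 + 42 + 66 + 95 + 129 + 168 + 212 = 744.

744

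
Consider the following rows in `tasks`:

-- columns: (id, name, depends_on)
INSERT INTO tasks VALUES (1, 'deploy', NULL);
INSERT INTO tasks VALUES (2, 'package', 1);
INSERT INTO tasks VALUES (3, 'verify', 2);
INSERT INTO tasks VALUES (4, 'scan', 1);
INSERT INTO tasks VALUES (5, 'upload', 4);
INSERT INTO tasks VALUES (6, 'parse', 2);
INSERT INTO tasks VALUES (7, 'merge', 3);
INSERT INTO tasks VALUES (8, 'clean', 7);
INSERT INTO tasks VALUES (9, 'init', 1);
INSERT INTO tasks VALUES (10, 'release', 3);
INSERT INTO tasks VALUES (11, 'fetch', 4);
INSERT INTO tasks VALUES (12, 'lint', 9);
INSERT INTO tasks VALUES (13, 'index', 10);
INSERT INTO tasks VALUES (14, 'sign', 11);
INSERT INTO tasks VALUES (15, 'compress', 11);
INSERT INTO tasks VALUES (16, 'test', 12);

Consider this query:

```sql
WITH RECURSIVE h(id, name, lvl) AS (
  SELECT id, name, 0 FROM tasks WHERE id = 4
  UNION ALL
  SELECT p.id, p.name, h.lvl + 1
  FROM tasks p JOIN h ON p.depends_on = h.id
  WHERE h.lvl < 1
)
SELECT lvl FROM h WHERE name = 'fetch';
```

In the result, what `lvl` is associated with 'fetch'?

1

Base: id=4 (scan) at lvl 0.
Iteration 1: rows with depends_on in {4} -> upload (id 5, lvl 1), fetch (id 11, lvl 1).
Iteration 2: lvl < 1 fails for all current rows; recursion stops.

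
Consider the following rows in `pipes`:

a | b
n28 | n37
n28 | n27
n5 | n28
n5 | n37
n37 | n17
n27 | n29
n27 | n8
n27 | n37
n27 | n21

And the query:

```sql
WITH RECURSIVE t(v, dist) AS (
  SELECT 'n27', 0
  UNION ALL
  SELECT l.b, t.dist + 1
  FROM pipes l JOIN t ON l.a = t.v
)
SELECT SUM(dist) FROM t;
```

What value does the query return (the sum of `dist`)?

Base: (n27, dist=0).
Iteration 1: edges from {n27} -> (n21, dist=1), (n29, dist=1), (n37, dist=1), (n8, dist=1).
Iteration 2: edges from {n21,n29,n37,n8} -> (n17, dist=2).
Iteration 3: no outgoing edges from {n17}; recursion stops.
SUM(dist) = 0 + 1 + 1 + 1 + 1 + 2 = 6.

6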